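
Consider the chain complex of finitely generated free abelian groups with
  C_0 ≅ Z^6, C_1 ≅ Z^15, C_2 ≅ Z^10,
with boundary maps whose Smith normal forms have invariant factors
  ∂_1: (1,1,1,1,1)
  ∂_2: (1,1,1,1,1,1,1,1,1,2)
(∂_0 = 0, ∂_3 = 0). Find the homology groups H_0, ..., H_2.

H_0: b_0 = 6 − 0 − 5 = 1; torsion from ∂_1 factors > 1: none. So H_0 ≅ Z.
H_1: b_1 = 15 − 5 − 10 = 0; torsion from ∂_2 factors > 1: [2]. So H_1 ≅ Z/2Z.
H_2: b_2 = 10 − 10 − 0 = 0; torsion from ∂_3 factors > 1: none. So H_2 ≅ 0.

H_0 ≅ Z,  H_1 ≅ Z/2Z,  H_2 = 0.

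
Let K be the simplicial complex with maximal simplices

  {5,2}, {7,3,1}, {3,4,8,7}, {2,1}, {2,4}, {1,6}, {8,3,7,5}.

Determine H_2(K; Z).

Order the vertices as 1 < 2 < 3 < 4 < 5 < 6 < 7 < 8. Listing each simplex with vertices in this order, K has dimension 3 with simplices:

  0-simplices (8): [1], [2], [3], [4], [5], [6], [7], [8]
  1-simplices (15): [1,2], [1,3], [1,6], [1,7], [2,4], [2,5], [3,4], [3,5], [3,7], [3,8], [4,7], [4,8], [5,7], [5,8], [7,8]
  2-simplices (8): [1,3,7], [3,4,7], [3,4,8], [3,5,7], [3,5,8], [3,7,8], [4,7,8], [5,7,8]
  3-simplices (2): [3,4,7,8], [3,5,7,8]

Hence C_0 ≅ Z^8, C_1 ≅ Z^15, C_2 ≅ Z^8, C_3 ≅ Z^2.

The boundary map ∂_1: C_1 → C_0 is given by ∂[p,q] = [q] − [p]. For instance
  ∂[1,6] = [6] − [1].
This gives a 8×15 integer matrix of rank 7; reducing to Smith normal form yields diagonal entries (1,1,1,1,1,1,1).

Boundary ∂_2: C_2 → C_1 sends each 2-simplex [p,q,r] to [q,r] − [p,r] + [p,q]. For instance
  ∂[5,7,8] = [7,8] − [5,8] + [5,7],
  ∂[3,5,8] = [5,8] − [3,8] + [3,5].
This gives a 15×8 integer matrix of rank 6; reducing to Smith normal form yields diagonal entries (1,1,1,1,1,1).

Boundary ∂_3: C_3 → C_2 sends each 3-simplex σ to the alternating sum Σ_i (−1)^i (σ with its i-th vertex removed). For instance
  ∂[3,5,7,8] = [5,7,8] − [3,7,8] + [3,5,8] − [3,5,7],
  ∂[3,4,7,8] = [4,7,8] − [3,7,8] + [3,4,8] − [3,4,7].
As a 8×2 matrix over Z this has rank 2, with invariant factors (1,1).

From H_k ≅ ker(∂_k) / im(∂_{k+1}) we obtain:

  H_2: rank ker ∂_2 − rank ∂_3 = (8 − 6) − 2 = 0, and the invariant factors of ∂_3 are all 1, so H_2 ≅ 0.

H_2 ≅ 0.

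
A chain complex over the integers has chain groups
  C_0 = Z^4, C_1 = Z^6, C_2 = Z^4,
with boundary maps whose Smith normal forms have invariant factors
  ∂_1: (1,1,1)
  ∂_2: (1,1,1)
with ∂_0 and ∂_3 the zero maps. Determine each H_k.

H_0 = Z,  H_1 = 0,  H_2 = Z.

H_0: b_0 = 4 − 0 − 3 = 1; torsion from ∂_1 factors > 1: none. So H_0 = Z.
H_1: b_1 = 6 − 3 − 3 = 0; torsion from ∂_2 factors > 1: none. So H_1 = 0.
H_2: b_2 = 4 − 3 − 0 = 1; torsion from ∂_3 factors > 1: none. So H_2 = Z.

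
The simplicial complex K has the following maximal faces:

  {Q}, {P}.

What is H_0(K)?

We work with the vertex ordering P < Q. The simplices of K, each written with vertices in increasing order, are:

  0-simplices (2): P, Q

so the chain groups are C_0 ≅ Z^2.

Reading off H_k = ker ∂_k / im ∂_{k+1}:

  H_0: rank C_0 − rank ∂_1 = 2 − 0 = 2, and there is no ∂_1, so H_0 ≅ Z^2.

H_0 = Z^2.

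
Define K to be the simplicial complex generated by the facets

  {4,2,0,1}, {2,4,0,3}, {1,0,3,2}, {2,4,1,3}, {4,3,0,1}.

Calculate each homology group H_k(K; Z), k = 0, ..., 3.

H_0 ≅ Z,  H_1 = 0,  H_2 = 0,  H_3 ≅ Z.

Fix the vertex order 0 < 1 < 2 < 3 < 4 and write every simplex with vertices in increasing order. Then dim K = 3 and the simplices of K are:

  0-simplices (5): [0], [1], [2], [3], [4]
  1-simplices (10): [0,1], [0,2], [0,3], [0,4], [1,2], [1,3], [1,4], [2,3], [2,4], [3,4]
  2-simplices (10): [0,1,2], [0,1,3], [0,1,4], [0,2,3], [0,2,4], [0,3,4], [1,2,3], [1,2,4], [1,3,4], [2,3,4]
  3-simplices (5): [0,1,2,3], [0,1,2,4], [0,1,3,4], [0,2,3,4], [1,2,3,4]

so the chain groups are C_0 ≅ Z^5, C_1 ≅ Z^10, C_2 ≅ Z^10, C_3 ≅ Z^5.

∂_1: C_1 → C_0 sends each edge [p,q] (with p < q) to q − p. For instance
  ∂[1,4] = [4] − [1].
As a 5×10 matrix over Z this has rank 4, with invariant factors (1,1,1,1).

The boundary map ∂_2: C_2 → C_1 maps a triangle to the signed sum of its edges. For instance
  ∂[1,3,4] = [3,4] − [1,4] + [1,3],
  ∂[0,3,4] = [3,4] − [0,4] + [0,3].
The resulting 10×10 matrix has rank 6, and its Smith normal form has invariant factors (1,1,1,1,1,1).

∂_3: C_3 → C_2 sends each 3-simplex σ to the alternating sum Σ_i (−1)^i (σ with its i-th vertex removed). For instance
  ∂[0,1,2,4] = [1,2,4] − [0,2,4] + [0,1,4] − [0,1,2],
  ∂[1,2,3,4] = [2,3,4] − [1,3,4] + [1,2,4] − [1,2,3].
The 10×5 boundary matrix has rank 4 and Smith normal form diag(1,1,1,1).

Computing H_k = (kernel of ∂_k) / (image of ∂_{k+1}):

  H_0: rank C_0 − rank ∂_1 = 5 − 4 = 1, and the invariant factors of ∂_1 are all 1, so H_0 = Z.
  H_1: rank ker ∂_1 − rank ∂_2 = (10 − 4) − 6 = 0, and the invariant factors of ∂_2 are all 1, so H_1 = 0.
  H_2: rank ker ∂_2 − rank ∂_3 = (10 − 6) − 4 = 0, and the invariant factors of ∂_3 are all 1, so H_2 = 0.
  H_3: rank ker ∂_3 − rank ∂_4 = (5 − 4) − 0 = 1, and there is no ∂_4, so H_3 = Z.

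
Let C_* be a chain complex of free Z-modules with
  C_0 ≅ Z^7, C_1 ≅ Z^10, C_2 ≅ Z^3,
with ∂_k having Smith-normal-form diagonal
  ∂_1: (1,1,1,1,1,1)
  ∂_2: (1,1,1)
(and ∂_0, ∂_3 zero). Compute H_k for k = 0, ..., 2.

H_0: b_0 = 7 − 0 − 6 = 1; torsion from ∂_1 factors > 1: none. So H_0 ≅ Z.
H_1: b_1 = 10 − 6 − 3 = 1; torsion from ∂_2 factors > 1: none. So H_1 ≅ Z.
H_2: b_2 = 3 − 3 − 0 = 0; torsion from ∂_3 factors > 1: none. So H_2 ≅ 0.

H_0 ≅ Z,  H_1 ≅ Z,  H_2 = 0.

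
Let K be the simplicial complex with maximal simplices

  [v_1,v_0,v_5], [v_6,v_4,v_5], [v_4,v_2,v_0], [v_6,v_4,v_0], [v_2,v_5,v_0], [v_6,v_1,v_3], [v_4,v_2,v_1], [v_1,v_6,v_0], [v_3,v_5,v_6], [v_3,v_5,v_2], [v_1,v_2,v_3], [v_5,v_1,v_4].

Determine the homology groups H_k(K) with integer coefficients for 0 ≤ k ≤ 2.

Order the vertices as v_0 < v_1 < v_2 < v_3 < v_4 < v_5 < v_6. Listing each simplex with vertices in this order, K has dimension 2 with simplices:

  0-simplices (7): [v_0], [v_1], [v_2], [v_3], [v_4], [v_5], [v_6]
  1-simplices (18): (18 of them)
  2-simplices (12): (12 of them)

Hence C_0 ≅ Z^7, C_1 ≅ Z^18, C_2 ≅ Z^12.

∂_1: C_1 → C_0 sends each edge [p,q] (with p < q) to q − p.
The 7×18 boundary matrix has rank 6 and Smith normal form diag(1,1,1,1,1,1).

∂_2: C_2 → C_1 maps a triangle to the signed sum of its edges. For instance
  ∂[v_0,v_2,v_4] = [v_2,v_4] − [v_0,v_4] + [v_0,v_2],
  ∂[v_4,v_5,v_6] = [v_5,v_6] − [v_4,v_6] + [v_4,v_5].
This gives a 18×12 integer matrix of rank 12; reducing to Smith normal form yields diagonal entries (1,1,1,1,1,1,1,1,1,1,1,2).

Computing H_k = (kernel of ∂_k) / (image of ∂_{k+1}):

  H_0: rank C_0 − rank ∂_1 = 7 − 6 = 1, and the invariant factors of ∂_1 are all 1, so H_0 ≅ Z.
  H_1: rank ker ∂_1 − rank ∂_2 = (18 − 6) − 12 = 0, and ∂_2 has invariant factor 2 > 1, so H_1 ≅ Z/2.
  H_2: rank ker ∂_2 − rank ∂_3 = (12 − 12) − 0 = 0, and there is no ∂_3, so H_2 ≅ 0.

(K is a triangulation of the real projective plane RP^2.)

H_0 = Z,  H_1 = Z/2,  H_2 = 0.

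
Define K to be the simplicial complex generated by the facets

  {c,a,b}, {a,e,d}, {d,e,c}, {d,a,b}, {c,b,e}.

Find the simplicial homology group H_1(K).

H_1 = Z.

K has 5 vertices, 10 edges, 5 triangles.
rank ∂_1 = 4, rank ∂_2 = 5 ⇒ b_1 = 10 − 4 − 5 = 1; all invariant factors of ∂_2 are 1 so no torsion. So H_1 = Z.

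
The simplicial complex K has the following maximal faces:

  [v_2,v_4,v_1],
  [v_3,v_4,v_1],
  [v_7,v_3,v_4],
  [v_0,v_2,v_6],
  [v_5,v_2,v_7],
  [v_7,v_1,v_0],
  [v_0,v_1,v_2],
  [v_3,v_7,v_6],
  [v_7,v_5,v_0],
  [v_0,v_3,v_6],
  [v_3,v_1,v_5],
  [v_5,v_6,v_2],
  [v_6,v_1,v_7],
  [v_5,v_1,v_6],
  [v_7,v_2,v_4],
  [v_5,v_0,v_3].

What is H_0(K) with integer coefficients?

H_0 ≅ Z.

Order the vertices as v_0 < v_1 < v_2 < v_3 < v_4 < v_5 < v_6 < v_7. Listing each simplex with vertices in this order, K has dimension 2 with simplices:

  0-simplices (8): [v_0], [v_1], [v_2], [v_3], [v_4], [v_5], [v_6], [v_7]
  1-simplices (24): (24 of them)
  2-simplices (16): (16 of them)

so the chain groups are C_0 ≅ Z^8, C_1 ≅ Z^24, C_2 ≅ Z^16.

∂_1: C_1 → C_0 sends each edge [p,q] (with p < q) to q − p.
As a 8×24 matrix over Z this has rank 7, with invariant factors (1,1,1,1,1,1,1).

Boundary ∂_2: C_2 → C_1 sends each 2-simplex [p,q,r] to [q,r] − [p,r] + [p,q]. For instance
  ∂[v_2,v_5,v_7] = [v_5,v_7] − [v_2,v_7] + [v_2,v_5],
  ∂[v_0,v_5,v_7] = [v_5,v_7] − [v_0,v_7] + [v_0,v_5].
As a 24×16 matrix over Z this has rank 15, with invariant factors (1,1,1,1,1,1,1,1,1,1,1,1,1,1,1).

Reading off H_k = ker ∂_k / im ∂_{k+1}:

  H_0: rank C_0 − rank ∂_1 = 8 − 7 = 1, and the invariant factors of ∂_1 are all 1, so H_0 ≅ Z.

(K is a triangulation of the torus T^2.)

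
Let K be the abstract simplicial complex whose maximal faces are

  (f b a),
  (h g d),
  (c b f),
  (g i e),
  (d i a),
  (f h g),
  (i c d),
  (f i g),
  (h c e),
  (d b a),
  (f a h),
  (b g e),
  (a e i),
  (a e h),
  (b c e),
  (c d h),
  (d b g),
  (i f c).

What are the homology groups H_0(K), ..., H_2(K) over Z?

We work with the vertex ordering a < b < c < d < e < f < g < h < i. The simplices of K, each written with vertices in increasing order, are:

  0-simplices (9): a, b, c, d, e, f, g, h, i
  1-simplices (27): ab, ad, ae, af, ah, ai, bc, bd, be, bf, bg, cd, ce, cf, ch, ci, dg, dh, di, eg, eh, ei, fg, fh, fi, gh, gi
  2-simplices (18): abd, abf, adi, aeh, aei, afh, bce, bcf, bdg, beg, cdh, cdi, ceh, cfi, dgh, egi, fgh, fgi

giving chain groups C_0 ≅ Z^9, C_1 ≅ Z^27, C_2 ≅ Z^18.

∂_1: C_1 → C_0 is given by ∂[p,q] = [q] − [p]. For instance
  ∂be = e − b.
The resulting 9×27 matrix has rank 8, and its Smith normal form has invariant factors (1,1,1,1,1,1,1,1).

The boundary map ∂_2: C_2 → C_1 sends each 2-simplex [p,q,r] to [q,r] − [p,r] + [p,q]. For instance
  ∂beg = eg − bg + be,
  ∂dgh = gh − dh + dg.
As a 27×18 matrix over Z this has rank 17, with invariant factors (1,1,1,1,1,1,1,1,1,1,1,1,1,1,1,1,1).

Reading off H_k = ker ∂_k / im ∂_{k+1}:

  H_0: rank C_0 − rank ∂_1 = 9 − 8 = 1, and the invariant factors of ∂_1 are all 1, so H_0 ≅ Z.
  H_1: rank ker ∂_1 − rank ∂_2 = (27 − 8) − 17 = 2, and the invariant factors of ∂_2 are all 1, so H_1 ≅ Z^2.
  H_2: rank ker ∂_2 − rank ∂_3 = (18 − 17) − 0 = 1, and there is no ∂_3, so H_2 ≅ Z.

(K is a triangulation of the torus T^2.)

H_0 = Z,  H_1 = Z^2,  H_2 = Z.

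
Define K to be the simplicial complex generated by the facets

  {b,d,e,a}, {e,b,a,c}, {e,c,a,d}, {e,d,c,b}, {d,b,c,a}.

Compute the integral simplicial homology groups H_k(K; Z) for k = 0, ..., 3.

Fix the vertex order a < b < c < d < e and write every simplex with vertices in increasing order. Then dim K = 3 and the simplices of K are:

  0-simplices (5): a, b, c, d, e
  1-simplices (10): ab, ac, ad, ae, bc, bd, be, cd, ce, de
  2-simplices (10): abc, abd, abe, acd, ace, ade, bcd, bce, bde, cde
  3-simplices (5): abcd, abce, abde, acde, bcde

Hence C_0 ≅ Z^5, C_1 ≅ Z^10, C_2 ≅ Z^10, C_3 ≅ Z^5.

∂_1: C_1 → C_0 sends each edge [p,q] (with p < q) to q − p. For instance
  ∂bc = c − b.
As a 5×10 matrix over Z this has rank 4, with invariant factors (1,1,1,1).

The boundary map ∂_2: C_2 → C_1 sends each 2-simplex [p,q,r] to [q,r] − [p,r] + [p,q]. For instance
  ∂ade = de − ae + ad,
  ∂bcd = cd − bd + bc.
As a 10×10 matrix over Z this has rank 6, with invariant factors (1,1,1,1,1,1).

The boundary map ∂_3: C_3 → C_2 sends each 3-simplex σ to the alternating sum Σ_i (−1)^i (σ with its i-th vertex removed). For instance
  ∂abcd = bcd − acd + abd − abc,
  ∂acde = cde − ade + ace − acd.
This gives a 10×5 integer matrix of rank 4; reducing to Smith normal form yields diagonal entries (1,1,1,1).

Now H_k = ker ∂_k / im ∂_{k+1}, so:

  H_0: rank C_0 − rank ∂_1 = 5 − 4 = 1, and the invariant factors of ∂_1 are all 1, so H_0 = Z.
  H_1: rank ker ∂_1 − rank ∂_2 = (10 − 4) − 6 = 0, and the invariant factors of ∂_2 are all 1, so H_1 = 0.
  H_2: rank ker ∂_2 − rank ∂_3 = (10 − 6) − 4 = 0, and the invariant factors of ∂_3 are all 1, so H_2 = 0.
  H_3: rank ker ∂_3 − rank ∂_4 = (5 − 4) − 0 = 1, and there is no ∂_4, so H_3 = Z.

H_0 ≅ Z,  H_1 = 0,  H_2 = 0,  H_3 ≅ Z.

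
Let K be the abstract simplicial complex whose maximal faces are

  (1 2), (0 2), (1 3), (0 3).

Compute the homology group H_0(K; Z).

H_0 = Z.

Fix the vertex order 0 < 1 < 2 < 3 and write every simplex with vertices in increasing order. Then dim K = 1 and the simplices of K are:

  0-simplices (4): [0], [1], [2], [3]
  1-simplices (4): [0,2], [0,3], [1,2], [1,3]

so the chain groups are C_0 ≅ Z^4, C_1 ≅ Z^4.

Boundary ∂_1: C_1 → C_0 is given by ∂[p,q] = [q] − [p].
As a 4×4 matrix over Z this has rank 3, with invariant factors (1,1,1).

Computing H_k = (kernel of ∂_k) / (image of ∂_{k+1}):

  H_0: rank C_0 − rank ∂_1 = 4 − 3 = 1, and the invariant factors of ∂_1 are all 1, so H_0 ≅ Z.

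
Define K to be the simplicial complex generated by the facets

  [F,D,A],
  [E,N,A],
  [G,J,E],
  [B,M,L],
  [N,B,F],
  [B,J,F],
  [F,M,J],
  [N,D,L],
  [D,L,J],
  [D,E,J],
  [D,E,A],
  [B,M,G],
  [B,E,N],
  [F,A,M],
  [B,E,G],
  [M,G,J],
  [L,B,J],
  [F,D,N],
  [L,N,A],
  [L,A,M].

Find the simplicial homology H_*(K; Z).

Take the total order A < B < D < E < F < G < J < L < M < N on the vertex set. Then K (dimension 2) consists of the simplices:

  0-simplices (10): A, B, D, E, F, G, J, L, M, N
  1-simplices (30): AD, AE, AF, AL, AM, AN, BE, BF, BG, BJ, BL, BM, BN, DE, DF, DJ, DL, DN, EG, EJ, EN, FJ, FM, FN, GJ, GM, JL, JM, LM, LN
  2-simplices (20): ADE, ADF, AEN, AFM, ALM, ALN, BEG, BEN, BFJ, BFN, BGM, BJL, BLM, DEJ, DFN, DJL, DLN, EGJ, FJM, GJM

so the chain groups are C_0 ≅ Z^10, C_1 ≅ Z^30, C_2 ≅ Z^20.

∂_1: C_1 → C_0 is given by ∂[p,q] = [q] − [p].
The resulting 10×30 matrix has rank 9, and its Smith normal form has invariant factors (1,1,1,1,1,1,1,1,1).

∂_2: C_2 → C_1 sends each 2-simplex [p,q,r] to [q,r] − [p,r] + [p,q]. For instance
  ∂BFN = FN − BN + BF,
  ∂AEN = EN − AN + AE.
The 30×20 boundary matrix has rank 20 and Smith normal form diag(1,1,1,1,1,1,1,1,1,1,1,1,1,1,1,1,1,1,1,2).

Computing H_k = (kernel of ∂_k) / (image of ∂_{k+1}):

  H_0: rank C_0 − rank ∂_1 = 10 − 9 = 1, and the invariant factors of ∂_1 are all 1, so H_0 = Z.
  H_1: rank ker ∂_1 − rank ∂_2 = (30 − 9) − 20 = 1, and ∂_2 has invariant factor 2 > 1, so H_1 = Z ⊕ Z/2.
  H_2: rank ker ∂_2 − rank ∂_3 = (20 − 20) − 0 = 0, and there is no ∂_3, so H_2 = 0.

As a check, the Euler characteristic is 10 − 30 + 20 = 0, which agrees with 1 − 1 + 0 = 0.

H_0 ≅ Z,  H_1 ≅ Z ⊕ Z/2,  H_2 = 0.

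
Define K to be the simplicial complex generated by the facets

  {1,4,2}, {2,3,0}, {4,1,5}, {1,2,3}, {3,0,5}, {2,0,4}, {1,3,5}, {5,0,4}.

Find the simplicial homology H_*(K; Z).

Take the total order 0 < 1 < 2 < 3 < 4 < 5 on the vertex set. Then K (dimension 2) consists of the simplices:

  0-simplices (6): [0], [1], [2], [3], [4], [5]
  1-simplices (12): [0,2], [0,3], [0,4], [0,5], [1,2], [1,3], [1,4], [1,5], [2,3], [2,4], [3,5], [4,5]
  2-simplices (8): [0,2,3], [0,2,4], [0,3,5], [0,4,5], [1,2,3], [1,2,4], [1,3,5], [1,4,5]

giving chain groups C_0 ≅ Z^6, C_1 ≅ Z^12, C_2 ≅ Z^8.

Boundary ∂_1: C_1 → C_0 sends each edge [p,q] (with p < q) to q − p. For instance
  ∂[0,4] = [4] − [0].
This gives a 6×12 integer matrix of rank 5; reducing to Smith normal form yields diagonal entries (1,1,1,1,1).

Boundary ∂_2: C_2 → C_1 maps a triangle to the signed sum of its edges. For instance
  ∂[1,2,4] = [2,4] − [1,4] + [1,2],
  ∂[0,4,5] = [4,5] − [0,5] + [0,4].
This gives a 12×8 integer matrix of rank 7; reducing to Smith normal form yields diagonal entries (1,1,1,1,1,1,1).

Reading off H_k = ker ∂_k / im ∂_{k+1}:

  H_0: rank C_0 − rank ∂_1 = 6 − 5 = 1, and the invariant factors of ∂_1 are all 1, so H_0 ≅ Z.
  H_1: rank ker ∂_1 − rank ∂_2 = (12 − 5) − 7 = 0, and the invariant factors of ∂_2 are all 1, so H_1 ≅ 0.
  H_2: rank ker ∂_2 − rank ∂_3 = (8 − 7) − 0 = 1, and there is no ∂_3, so H_2 ≅ Z.

H_0 ≅ Z,  H_1 = 0,  H_2 ≅ Z.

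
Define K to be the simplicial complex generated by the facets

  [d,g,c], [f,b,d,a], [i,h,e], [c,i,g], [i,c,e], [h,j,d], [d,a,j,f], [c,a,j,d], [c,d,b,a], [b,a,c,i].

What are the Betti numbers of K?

b_0 = 1, b_1 = 1, b_2 = 0, b_3 = 0.

Fix the vertex order a < b < c < d < e < f < g < h < i < j and write every simplex with vertices in increasing order. Then dim K = 3 and the simplices of K are:

  0-simplices (10): a, b, c, d, e, f, g, h, i, j
  1-simplices (25): ab, ac, ad, af, ai, aj, bc, bd, bf, bi, cd, ce, cg, ci, cj, df, dg, dh, dj, eh, ei, fj, gi, hi, hj
  2-simplices (20): abc, abd, abf, abi, acd, aci, acj, adf, adj, afj, bcd, bci, bdf, cdg, cdj, cei, cgi, dfj, dhj, ehi
  3-simplices (5): abcd, abci, abdf, acdj, adfj

so the chain groups are C_0 ≅ Z^10, C_1 ≅ Z^25, C_2 ≅ Z^20, C_3 ≅ Z^5.

The boundary map ∂_1: C_1 → C_0 is given by ∂[p,q] = [q] − [p].
The resulting 10×25 matrix has rank 9, and its Smith normal form has invariant factors (1,1,1,1,1,1,1,1,1).

The boundary map ∂_2: C_2 → C_1 sends each 2-simplex [p,q,r] to [q,r] − [p,r] + [p,q]. For instance
  ∂bci = ci − bi + bc,
  ∂dfj = fj − dj + df.
The resulting 25×20 matrix has rank 15, and its Smith normal form has invariant factors (1,1,1,1,1,1,1,1,1,1,1,1,1,1,1).

∂_3: C_3 → C_2 sends each 3-simplex σ to the alternating sum Σ_i (−1)^i (σ with its i-th vertex removed). For instance
  ∂abdf = bdf − adf + abf − abd,
  ∂adfj = dfj − afj + adj − adf.
As a 20×5 matrix over Z this has rank 5, with invariant factors (1,1,1,1,1).

Reading off H_k = ker ∂_k / im ∂_{k+1}:

  H_0: rank C_0 − rank ∂_1 = 10 − 9 = 1, and the invariant factors of ∂_1 are all 1, so H_0 = Z.
  H_1: rank ker ∂_1 − rank ∂_2 = (25 − 9) − 15 = 1, and the invariant factors of ∂_2 are all 1, so H_1 = Z.
  H_2: rank ker ∂_2 − rank ∂_3 = (20 − 15) − 5 = 0, and the invariant factors of ∂_3 are all 1, so H_2 = 0.
  H_3: rank ker ∂_3 − rank ∂_4 = (5 − 5) − 0 = 0, and there is no ∂_4, so H_3 = 0.

As a check, the Euler characteristic is 10 − 25 + 20 − 5 = 0, which agrees with 1 − 1 + 0 − 0 = 0.

Hence the Betti numbers are b_0 = 1, b_1 = 1, b_2 = 0, b_3 = 0.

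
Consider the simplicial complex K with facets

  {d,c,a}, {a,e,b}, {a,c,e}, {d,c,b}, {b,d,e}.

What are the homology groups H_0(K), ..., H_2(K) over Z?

K has 5 vertices, 10 edges, 5 triangles.
rank ∂_0 = 0, rank ∂_1 = 4 ⇒ b_0 = 5 − 0 − 4 = 1; all invariant factors of ∂_1 are 1 so no torsion. So H_0 = Z.
rank ∂_1 = 4, rank ∂_2 = 5 ⇒ b_1 = 10 − 4 − 5 = 1; all invariant factors of ∂_2 are 1 so no torsion. So H_1 = Z.
rank ∂_2 = 5, rank ∂_3 = 0 ⇒ b_2 = 5 − 5 − 0 = 0. So H_2 = 0.

H_0 = Z,  H_1 = Z,  H_2 = 0.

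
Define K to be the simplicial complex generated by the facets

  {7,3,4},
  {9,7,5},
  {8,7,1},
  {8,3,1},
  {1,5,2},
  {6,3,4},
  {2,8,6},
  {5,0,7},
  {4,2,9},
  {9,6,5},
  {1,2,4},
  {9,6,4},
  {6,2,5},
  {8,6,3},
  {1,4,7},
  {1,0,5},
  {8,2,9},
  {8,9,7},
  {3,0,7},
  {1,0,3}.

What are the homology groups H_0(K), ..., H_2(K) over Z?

H_0 = Z,  H_1 = Z ⊕ Z/2Z,  H_2 = 0.

Order the vertices as 0 < 1 < 2 < 3 < 4 < 5 < 6 < 7 < 8 < 9. Listing each simplex with vertices in this order, K has dimension 2 with simplices:

  0-simplices (10): [0], [1], [2], [3], [4], [5], [6], [7], [8], [9]
  1-simplices (30): (30 of them)
  2-simplices (20): (20 of them)

giving chain groups C_0 ≅ Z^10, C_1 ≅ Z^30, C_2 ≅ Z^20.

The boundary map ∂_1: C_1 → C_0 sends each edge [p,q] (with p < q) to q − p. For instance
  ∂[6,8] = [8] − [6].
This gives a 10×30 integer matrix of rank 9; reducing to Smith normal form yields diagonal entries (1,1,1,1,1,1,1,1,1).

Boundary ∂_2: C_2 → C_1 sends each 2-simplex [p,q,r] to [q,r] − [p,r] + [p,q]. For instance
  ∂[5,7,9] = [7,9] − [5,9] + [5,7],
  ∂[1,4,7] = [4,7] − [1,7] + [1,4].
This gives a 30×20 integer matrix of rank 20; reducing to Smith normal form yields diagonal entries (1,1,1,1,1,1,1,1,1,1,1,1,1,1,1,1,1,1,1,2).

Reading off H_k = ker ∂_k / im ∂_{k+1}:

  H_0: rank C_0 − rank ∂_1 = 10 − 9 = 1, and the invariant factors of ∂_1 are all 1, so H_0 = Z.
  H_1: rank ker ∂_1 − rank ∂_2 = (30 − 9) − 20 = 1, and ∂_2 has invariant factor 2 > 1, so H_1 = Z ⊕ Z/2Z.
  H_2: rank ker ∂_2 − rank ∂_3 = (20 − 20) − 0 = 0, and there is no ∂_3, so H_2 = 0.

As a check, the Euler characteristic is 10 − 30 + 20 = 0, which agrees with 1 − 1 + 0 = 0.
(K is a triangulation of the Klein bottle.)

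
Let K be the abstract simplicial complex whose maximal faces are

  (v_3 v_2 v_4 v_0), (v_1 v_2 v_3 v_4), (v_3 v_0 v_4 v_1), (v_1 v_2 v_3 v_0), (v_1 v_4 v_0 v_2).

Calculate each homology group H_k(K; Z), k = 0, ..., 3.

H_0 = Z,  H_1 = 0,  H_2 = 0,  H_3 = Z.

We work with the vertex ordering v_0 < v_1 < v_2 < v_3 < v_4. The simplices of K, each written with vertices in increasing order, are:

  0-simplices (5): [v_0], [v_1], [v_2], [v_3], [v_4]
  1-simplices (10): [v_0,v_1], [v_0,v_2], [v_0,v_3], [v_0,v_4], [v_1,v_2], [v_1,v_3], [v_1,v_4], [v_2,v_3], [v_2,v_4], [v_3,v_4]
  2-simplices (10): [v_0,v_1,v_2], [v_0,v_1,v_3], [v_0,v_1,v_4], [v_0,v_2,v_3], [v_0,v_2,v_4], [v_0,v_3,v_4], [v_1,v_2,v_3], [v_1,v_2,v_4], [v_1,v_3,v_4], [v_2,v_3,v_4]
  3-simplices (5): [v_0,v_1,v_2,v_3], [v_0,v_1,v_2,v_4], [v_0,v_1,v_3,v_4], [v_0,v_2,v_3,v_4], [v_1,v_2,v_3,v_4]

giving chain groups C_0 ≅ Z^5, C_1 ≅ Z^10, C_2 ≅ Z^10, C_3 ≅ Z^5.

∂_1: C_1 → C_0 sends each edge [p,q] (with p < q) to q − p. For instance
  ∂[v_0,v_1] = [v_1] − [v_0].
As a 5×10 matrix over Z this has rank 4, with invariant factors (1,1,1,1).

Boundary ∂_2: C_2 → C_1 maps a triangle to the signed sum of its edges. For instance
  ∂[v_0,v_3,v_4] = [v_3,v_4] − [v_0,v_4] + [v_0,v_3],
  ∂[v_1,v_2,v_4] = [v_2,v_4] − [v_1,v_4] + [v_1,v_2].
As a 10×10 matrix over Z this has rank 6, with invariant factors (1,1,1,1,1,1).

Boundary ∂_3: C_3 → C_2 sends each 3-simplex σ to the alternating sum Σ_i (−1)^i (σ with its i-th vertex removed). For instance
  ∂[v_0,v_1,v_3,v_4] = [v_1,v_3,v_4] − [v_0,v_3,v_4] + [v_0,v_1,v_4] − [v_0,v_1,v_3],
  ∂[v_0,v_1,v_2,v_4] = [v_1,v_2,v_4] − [v_0,v_2,v_4] + [v_0,v_1,v_4] − [v_0,v_1,v_2].
As a 10×5 matrix over Z this has rank 4, with invariant factors (1,1,1,1).

Now H_k = ker ∂_k / im ∂_{k+1}, so:

  H_0: rank C_0 − rank ∂_1 = 5 − 4 = 1, and the invariant factors of ∂_1 are all 1, so H_0 ≅ Z.
  H_1: rank ker ∂_1 − rank ∂_2 = (10 − 4) − 6 = 0, and the invariant factors of ∂_2 are all 1, so H_1 ≅ 0.
  H_2: rank ker ∂_2 − rank ∂_3 = (10 − 6) − 4 = 0, and the invariant factors of ∂_3 are all 1, so H_2 ≅ 0.
  H_3: rank ker ∂_3 − rank ∂_4 = (5 − 4) − 0 = 1, and there is no ∂_4, so H_3 ≅ Z.

As a check, the Euler characteristic is 5 − 10 + 10 − 5 = 0, which agrees with 1 − 0 + 0 − 1 = 0.
(K is a triangulation of the 3-sphere S^3.)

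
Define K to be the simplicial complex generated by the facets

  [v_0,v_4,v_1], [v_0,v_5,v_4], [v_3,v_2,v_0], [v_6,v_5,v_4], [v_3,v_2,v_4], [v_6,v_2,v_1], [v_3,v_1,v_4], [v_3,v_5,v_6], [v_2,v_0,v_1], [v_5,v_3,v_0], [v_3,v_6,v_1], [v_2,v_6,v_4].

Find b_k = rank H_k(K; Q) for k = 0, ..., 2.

Take the total order v_0 < v_1 < v_2 < v_3 < v_4 < v_5 < v_6 on the vertex set. Then K (dimension 2) consists of the simplices:

  0-simplices (7): [v_0], [v_1], [v_2], [v_3], [v_4], [v_5], [v_6]
  1-simplices (18): (18 of them)
  2-simplices (12): (12 of them)

so the chain groups are C_0 ≅ Z^7, C_1 ≅ Z^18, C_2 ≅ Z^12.

Boundary ∂_1: C_1 → C_0 is given by ∂[p,q] = [q] − [p].
This gives a 7×18 integer matrix of rank 6; reducing to Smith normal form yields diagonal entries (1,1,1,1,1,1).

∂_2: C_2 → C_1 acts by ∂[p,q,r] = [q,r] − [p,r] + [p,q]. For instance
  ∂[v_0,v_3,v_5] = [v_3,v_5] − [v_0,v_5] + [v_0,v_3],
  ∂[v_0,v_2,v_3] = [v_2,v_3] − [v_0,v_3] + [v_0,v_2].
The resulting 18×12 matrix has rank 12, and its Smith normal form has invariant factors (1,1,1,1,1,1,1,1,1,1,1,2).

Reading off H_k = ker ∂_k / im ∂_{k+1}:

  H_0: rank C_0 − rank ∂_1 = 7 − 6 = 1, and the invariant factors of ∂_1 are all 1, so H_0 ≅ Z.
  H_1: rank ker ∂_1 − rank ∂_2 = (18 − 6) − 12 = 0, and ∂_2 has invariant factor 2 > 1, so H_1 ≅ Z_2.
  H_2: rank ker ∂_2 − rank ∂_3 = (12 − 12) − 0 = 0, and there is no ∂_3, so H_2 ≅ 0.

Hence the Betti numbers are b_0 = 1, b_1 = 0, b_2 = 0.

b_0 = 1, b_1 = 0, b_2 = 0.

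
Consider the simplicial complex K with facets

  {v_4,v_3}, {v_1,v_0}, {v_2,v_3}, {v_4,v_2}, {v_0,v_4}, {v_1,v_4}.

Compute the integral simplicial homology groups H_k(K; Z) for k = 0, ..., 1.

H_0 ≅ Z,  H_1 ≅ Z^2.

Order the vertices as v_0 < v_1 < v_2 < v_3 < v_4. Listing each simplex with vertices in this order, K has dimension 1 with simplices:

  0-simplices (5): [v_0], [v_1], [v_2], [v_3], [v_4]
  1-simplices (6): [v_0,v_1], [v_0,v_4], [v_1,v_4], [v_2,v_3], [v_2,v_4], [v_3,v_4]

giving chain groups C_0 ≅ Z^5, C_1 ≅ Z^6.

∂_1: C_1 → C_0 maps an edge to its endpoints' difference, ∂[p,q] = q − p.
This gives a 5×6 integer matrix of rank 4; reducing to Smith normal form yields diagonal entries (1,1,1,1).

Computing H_k = (kernel of ∂_k) / (image of ∂_{k+1}):

  H_0: rank C_0 − rank ∂_1 = 5 − 4 = 1, and the invariant factors of ∂_1 are all 1, so H_0 ≅ Z.
  H_1: rank ker ∂_1 − rank ∂_2 = (6 − 4) − 0 = 2, and there is no ∂_2, so H_1 ≅ Z^2.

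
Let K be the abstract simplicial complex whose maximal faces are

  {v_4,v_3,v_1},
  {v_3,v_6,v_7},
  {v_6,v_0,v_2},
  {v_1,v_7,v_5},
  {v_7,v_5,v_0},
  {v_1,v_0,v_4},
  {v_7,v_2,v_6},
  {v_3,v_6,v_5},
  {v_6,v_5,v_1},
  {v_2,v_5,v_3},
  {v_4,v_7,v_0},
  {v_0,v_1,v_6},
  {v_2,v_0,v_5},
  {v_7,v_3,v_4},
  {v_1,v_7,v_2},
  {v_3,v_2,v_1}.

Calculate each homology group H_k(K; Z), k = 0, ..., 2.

H_0 = Z,  H_1 = Z^2,  H_2 = Z.

Fix the vertex order v_0 < v_1 < v_2 < v_3 < v_4 < v_5 < v_6 < v_7 and write every simplex with vertices in increasing order. Then dim K = 2 and the simplices of K are:

  0-simplices (8): [v_0], [v_1], [v_2], [v_3], [v_4], [v_5], [v_6], [v_7]
  1-simplices (24): (24 of them)
  2-simplices (16): (16 of them)

so the chain groups are C_0 ≅ Z^8, C_1 ≅ Z^24, C_2 ≅ Z^16.

∂_1: C_1 → C_0 is given by ∂[p,q] = [q] − [p]. For instance
  ∂[v_0,v_2] = [v_2] − [v_0].
As a 8×24 matrix over Z this has rank 7, with invariant factors (1,1,1,1,1,1,1).

Boundary ∂_2: C_2 → C_1 maps a triangle to the signed sum of its edges. For instance
  ∂[v_2,v_3,v_5] = [v_3,v_5] − [v_2,v_5] + [v_2,v_3],
  ∂[v_1,v_3,v_4] = [v_3,v_4] − [v_1,v_4] + [v_1,v_3].
The resulting 24×16 matrix has rank 15, and its Smith normal form has invariant factors (1,1,1,1,1,1,1,1,1,1,1,1,1,1,1).

From H_k ≅ ker(∂_k) / im(∂_{k+1}) we obtain:

  H_0: rank C_0 − rank ∂_1 = 8 − 7 = 1, and the invariant factors of ∂_1 are all 1, so H_0 = Z.
  H_1: rank ker ∂_1 − rank ∂_2 = (24 − 7) − 15 = 2, and the invariant factors of ∂_2 are all 1, so H_1 = Z^2.
  H_2: rank ker ∂_2 − rank ∂_3 = (16 − 15) − 0 = 1, and there is no ∂_3, so H_2 = Z.

As a check, the Euler characteristic is 8 − 24 + 16 = 0, which agrees with 1 − 2 + 1 = 0.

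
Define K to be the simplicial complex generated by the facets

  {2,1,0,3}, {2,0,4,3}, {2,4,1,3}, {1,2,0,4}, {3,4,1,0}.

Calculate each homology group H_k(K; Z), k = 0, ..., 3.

Take the total order 0 < 1 < 2 < 3 < 4 on the vertex set. Then K (dimension 3) consists of the simplices:

  0-simplices (5): [0], [1], [2], [3], [4]
  1-simplices (10): [0,1], [0,2], [0,3], [0,4], [1,2], [1,3], [1,4], [2,3], [2,4], [3,4]
  2-simplices (10): [0,1,2], [0,1,3], [0,1,4], [0,2,3], [0,2,4], [0,3,4], [1,2,3], [1,2,4], [1,3,4], [2,3,4]
  3-simplices (5): [0,1,2,3], [0,1,2,4], [0,1,3,4], [0,2,3,4], [1,2,3,4]

giving chain groups C_0 ≅ Z^5, C_1 ≅ Z^10, C_2 ≅ Z^10, C_3 ≅ Z^5.

Boundary ∂_1: C_1 → C_0 maps an edge to its endpoints' difference, ∂[p,q] = q − p. For instance
  ∂[0,1] = [1] − [0].
As a 5×10 matrix over Z this has rank 4, with invariant factors (1,1,1,1).

The boundary map ∂_2: C_2 → C_1 maps a triangle to the signed sum of its edges. For instance
  ∂[0,3,4] = [3,4] − [0,4] + [0,3],
  ∂[0,1,3] = [1,3] − [0,3] + [0,1].
The resulting 10×10 matrix has rank 6, and its Smith normal form has invariant factors (1,1,1,1,1,1).

Boundary ∂_3: C_3 → C_2 sends each 3-simplex σ to the alternating sum Σ_i (−1)^i (σ with its i-th vertex removed). For instance
  ∂[0,1,3,4] = [1,3,4] − [0,3,4] + [0,1,4] − [0,1,3],
  ∂[0,1,2,4] = [1,2,4] − [0,2,4] + [0,1,4] − [0,1,2].
As a 10×5 matrix over Z this has rank 4, with invariant factors (1,1,1,1).

From H_k ≅ ker(∂_k) / im(∂_{k+1}) we obtain:

  H_0: rank C_0 − rank ∂_1 = 5 − 4 = 1, and the invariant factors of ∂_1 are all 1, so H_0 = Z.
  H_1: rank ker ∂_1 − rank ∂_2 = (10 − 4) − 6 = 0, and the invariant factors of ∂_2 are all 1, so H_1 = 0.
  H_2: rank ker ∂_2 − rank ∂_3 = (10 − 6) − 4 = 0, and the invariant factors of ∂_3 are all 1, so H_2 = 0.
  H_3: rank ker ∂_3 − rank ∂_4 = (5 − 4) − 0 = 1, and there is no ∂_4, so H_3 = Z.

(K is a triangulation of the 3-sphere S^3.)

H_0 ≅ Z,  H_1 = 0,  H_2 = 0,  H_3 ≅ Z.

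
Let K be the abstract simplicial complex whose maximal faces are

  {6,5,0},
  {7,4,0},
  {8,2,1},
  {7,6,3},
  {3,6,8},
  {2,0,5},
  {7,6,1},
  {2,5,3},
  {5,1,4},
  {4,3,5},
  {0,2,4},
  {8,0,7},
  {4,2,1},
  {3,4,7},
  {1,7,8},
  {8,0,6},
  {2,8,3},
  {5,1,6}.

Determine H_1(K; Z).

Fix the vertex order 0 < 1 < 2 < 3 < 4 < 5 < 6 < 7 < 8 and write every simplex with vertices in increasing order. Then dim K = 2 and the simplices of K are:

  0-simplices (9): [0], [1], [2], [3], [4], [5], [6], [7], [8]
  1-simplices (27): (27 of them)
  2-simplices (18): [0,2,4], [0,2,5], [0,4,7], [0,5,6], [0,6,8], [0,7,8], [1,2,4], [1,2,8], [1,4,5], [1,5,6], [1,6,7], [1,7,8], [2,3,5], [2,3,8], [3,4,5], [3,4,7], [3,6,7], [3,6,8]

so the chain groups are C_0 ≅ Z^9, C_1 ≅ Z^27, C_2 ≅ Z^18.

The boundary map ∂_1: C_1 → C_0 is given by ∂[p,q] = [q] − [p]. For instance
  ∂[4,7] = [7] − [4].
As a 9×27 matrix over Z this has rank 8, with invariant factors (1,1,1,1,1,1,1,1).

Boundary ∂_2: C_2 → C_1 sends each 2-simplex [p,q,r] to [q,r] − [p,r] + [p,q]. For instance
  ∂[2,3,5] = [3,5] − [2,5] + [2,3],
  ∂[3,6,8] = [6,8] − [3,8] + [3,6].
The 27×18 boundary matrix has rank 18 and Smith normal form diag(1,1,1,1,1,1,1,1,1,1,1,1,1,1,1,1,1,2).

Computing H_k = (kernel of ∂_k) / (image of ∂_{k+1}):

  H_1: rank ker ∂_1 − rank ∂_2 = (27 − 8) − 18 = 1, and ∂_2 has invariant factor 2 > 1, so H_1 ≅ Z ⊕ Z/2.

(K is a triangulation of the Klein bottle.)

H_1 ≅ Z ⊕ Z/2.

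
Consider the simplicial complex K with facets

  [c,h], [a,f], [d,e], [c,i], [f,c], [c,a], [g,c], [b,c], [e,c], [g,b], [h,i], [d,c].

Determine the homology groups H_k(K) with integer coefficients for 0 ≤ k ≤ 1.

H_0 ≅ Z,  H_1 ≅ Z^4.

Order the vertices as a < b < c < d < e < f < g < h < i. Listing each simplex with vertices in this order, K has dimension 1 with simplices:

  0-simplices (9): a, b, c, d, e, f, g, h, i
  1-simplices (12): ac, af, bc, bg, cd, ce, cf, cg, ch, ci, de, hi

giving chain groups C_0 ≅ Z^9, C_1 ≅ Z^12.

The boundary map ∂_1: C_1 → C_0 is given by ∂[p,q] = [q] − [p].
This gives a 9×12 integer matrix of rank 8; reducing to Smith normal form yields diagonal entries (1,1,1,1,1,1,1,1).

Reading off H_k = ker ∂_k / im ∂_{k+1}:

  H_0: rank C_0 − rank ∂_1 = 9 − 8 = 1, and the invariant factors of ∂_1 are all 1, so H_0 ≅ Z.
  H_1: rank ker ∂_1 − rank ∂_2 = (12 − 8) − 0 = 4, and there is no ∂_2, so H_1 ≅ Z^4.

(K is a triangulation of a wedge of 4 circles.)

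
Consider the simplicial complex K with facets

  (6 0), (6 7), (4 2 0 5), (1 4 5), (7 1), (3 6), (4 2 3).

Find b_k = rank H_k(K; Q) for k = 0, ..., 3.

b_0 = 1, b_1 = 2, b_2 = 0, b_3 = 0.

Take the total order 0 < 1 < 2 < 3 < 4 < 5 < 6 < 7 on the vertex set. Then K (dimension 3) consists of the simplices:

  0-simplices (8): [0], [1], [2], [3], [4], [5], [6], [7]
  1-simplices (14): [0,2], [0,4], [0,5], [0,6], [1,4], [1,5], [1,7], [2,3], [2,4], [2,5], [3,4], [3,6], [4,5], [6,7]
  2-simplices (6): [0,2,4], [0,2,5], [0,4,5], [1,4,5], [2,3,4], [2,4,5]
  3-simplices (1): [0,2,4,5]

Hence C_0 ≅ Z^8, C_1 ≅ Z^14, C_2 ≅ Z^6, C_3 ≅ Z^1.

The boundary map ∂_1: C_1 → C_0 sends each edge [p,q] (with p < q) to q − p. For instance
  ∂[0,5] = [5] − [0].
The 8×14 boundary matrix has rank 7 and Smith normal form diag(1,1,1,1,1,1,1).

∂_2: C_2 → C_1 acts by ∂[p,q,r] = [q,r] − [p,r] + [p,q]. For instance
  ∂[0,2,4] = [2,4] − [0,4] + [0,2],
  ∂[1,4,5] = [4,5] − [1,5] + [1,4].
The resulting 14×6 matrix has rank 5, and its Smith normal form has invariant factors (1,1,1,1,1).

The boundary map ∂_3: C_3 → C_2 sends each 3-simplex σ to the alternating sum Σ_i (−1)^i (σ with its i-th vertex removed). For instance
  ∂[0,2,4,5] = [2,4,5] − [0,4,5] + [0,2,5] − [0,2,4].
The 6×1 boundary matrix has rank 1 and Smith normal form diag(1).

Computing H_k = (kernel of ∂_k) / (image of ∂_{k+1}):

  H_0: rank C_0 − rank ∂_1 = 8 − 7 = 1, and the invariant factors of ∂_1 are all 1, so H_0 ≅ Z.
  H_1: rank ker ∂_1 − rank ∂_2 = (14 − 7) − 5 = 2, and the invariant factors of ∂_2 are all 1, so H_1 ≅ Z^2.
  H_2: rank ker ∂_2 − rank ∂_3 = (6 − 5) − 1 = 0, and the invariant factors of ∂_3 are all 1, so H_2 ≅ 0.
  H_3: rank ker ∂_3 − rank ∂_4 = (1 − 1) − 0 = 0, and there is no ∂_4, so H_3 ≅ 0.

As a check, the Euler characteristic is 8 − 14 + 6 − 1 = -1, which agrees with 1 − 2 + 0 − 0 = -1.

Hence the Betti numbers are b_0 = 1, b_1 = 2, b_2 = 0, b_3 = 0.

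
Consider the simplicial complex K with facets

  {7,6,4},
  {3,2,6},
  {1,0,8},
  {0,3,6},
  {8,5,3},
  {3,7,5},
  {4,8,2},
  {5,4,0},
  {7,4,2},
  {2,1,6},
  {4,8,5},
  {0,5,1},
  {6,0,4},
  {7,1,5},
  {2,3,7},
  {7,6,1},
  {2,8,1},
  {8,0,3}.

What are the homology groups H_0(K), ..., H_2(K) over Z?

H_0 ≅ Z,  H_1 ≅ Z ⊕ Z/2,  H_2 = 0.

We work with the vertex ordering 0 < 1 < 2 < 3 < 4 < 5 < 6 < 7 < 8. The simplices of K, each written with vertices in increasing order, are:

  0-simplices (9): [0], [1], [2], [3], [4], [5], [6], [7], [8]
  1-simplices (27): (27 of them)
  2-simplices (18): [0,1,5], [0,1,8], [0,3,6], [0,3,8], [0,4,5], [0,4,6], [1,2,6], [1,2,8], [1,5,7], [1,6,7], [2,3,6], [2,3,7], [2,4,7], [2,4,8], [3,5,7], [3,5,8], [4,5,8], [4,6,7]

giving chain groups C_0 ≅ Z^9, C_1 ≅ Z^27, C_2 ≅ Z^18.

Boundary ∂_1: C_1 → C_0 maps an edge to its endpoints' difference, ∂[p,q] = q − p.
This gives a 9×27 integer matrix of rank 8; reducing to Smith normal form yields diagonal entries (1,1,1,1,1,1,1,1).

Boundary ∂_2: C_2 → C_1 maps a triangle to the signed sum of its edges. For instance
  ∂[0,1,8] = [1,8] − [0,8] + [0,1],
  ∂[1,5,7] = [5,7] − [1,7] + [1,5].
As a 27×18 matrix over Z this has rank 18, with invariant factors (1,1,1,1,1,1,1,1,1,1,1,1,1,1,1,1,1,2).

Reading off H_k = ker ∂_k / im ∂_{k+1}:

  H_0: rank C_0 − rank ∂_1 = 9 − 8 = 1, and the invariant factors of ∂_1 are all 1, so H_0 ≅ Z.
  H_1: rank ker ∂_1 − rank ∂_2 = (27 − 8) − 18 = 1, and ∂_2 has invariant factor 2 > 1, so H_1 ≅ Z ⊕ Z/2.
  H_2: rank ker ∂_2 − rank ∂_3 = (18 − 18) − 0 = 0, and there is no ∂_3, so H_2 ≅ 0.

As a check, the Euler characteristic is 9 − 27 + 18 = 0, which agrees with 1 − 1 + 0 = 0.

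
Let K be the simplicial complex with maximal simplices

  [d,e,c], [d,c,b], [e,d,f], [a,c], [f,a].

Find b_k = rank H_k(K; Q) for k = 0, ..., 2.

b_0 = 1, b_1 = 1, b_2 = 0.

We work with the vertex ordering a < b < c < d < e < f. The simplices of K, each written with vertices in increasing order, are:

  0-simplices (6): a, b, c, d, e, f
  1-simplices (9): ac, af, bc, bd, cd, ce, de, df, ef
  2-simplices (3): bcd, cde, def

Hence C_0 ≅ Z^6, C_1 ≅ Z^9, C_2 ≅ Z^3.

Boundary ∂_1: C_1 → C_0 maps an edge to its endpoints' difference, ∂[p,q] = q − p.
As a 6×9 matrix over Z this has rank 5, with invariant factors (1,1,1,1,1).

The boundary map ∂_2: C_2 → C_1 acts by ∂[p,q,r] = [q,r] − [p,r] + [p,q]. For instance
  ∂cde = de − ce + cd,
  ∂bcd = cd − bd + bc.
As a 9×3 matrix over Z this has rank 3, with invariant factors (1,1,1).

From H_k ≅ ker(∂_k) / im(∂_{k+1}) we obtain:

  H_0: rank C_0 − rank ∂_1 = 6 − 5 = 1, and the invariant factors of ∂_1 are all 1, so H_0 ≅ Z.
  H_1: rank ker ∂_1 − rank ∂_2 = (9 − 5) − 3 = 1, and the invariant factors of ∂_2 are all 1, so H_1 ≅ Z.
  H_2: rank ker ∂_2 − rank ∂_3 = (3 − 3) − 0 = 0, and there is no ∂_3, so H_2 ≅ 0.

Hence the Betti numbers are b_0 = 1, b_1 = 1, b_2 = 0.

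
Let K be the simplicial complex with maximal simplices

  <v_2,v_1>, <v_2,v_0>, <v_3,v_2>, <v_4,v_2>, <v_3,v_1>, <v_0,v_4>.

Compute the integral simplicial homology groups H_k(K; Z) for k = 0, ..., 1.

Order the vertices as v_0 < v_1 < v_2 < v_3 < v_4. Listing each simplex with vertices in this order, K has dimension 1 with simplices:

  0-simplices (5): [v_0], [v_1], [v_2], [v_3], [v_4]
  1-simplices (6): [v_0,v_2], [v_0,v_4], [v_1,v_2], [v_1,v_3], [v_2,v_3], [v_2,v_4]

so the chain groups are C_0 ≅ Z^5, C_1 ≅ Z^6.

Boundary ∂_1: C_1 → C_0 maps an edge to its endpoints' difference, ∂[p,q] = q − p. For instance
  ∂[v_1,v_2] = [v_2] − [v_1].
The 5×6 boundary matrix has rank 4 and Smith normal form diag(1,1,1,1).

From H_k ≅ ker(∂_k) / im(∂_{k+1}) we obtain:

  H_0: rank C_0 − rank ∂_1 = 5 − 4 = 1, and the invariant factors of ∂_1 are all 1, so H_0 ≅ Z.
  H_1: rank ker ∂_1 − rank ∂_2 = (6 − 4) − 0 = 2, and there is no ∂_2, so H_1 ≅ Z^2.

(K is a triangulation of a wedge of 2 circles.)

H_0 = Z,  H_1 = Z^2.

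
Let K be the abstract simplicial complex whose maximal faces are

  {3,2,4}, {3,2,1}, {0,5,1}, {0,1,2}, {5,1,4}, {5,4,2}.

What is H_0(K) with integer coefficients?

H_0 = Z.

K has 6 vertices, 12 edges, 6 triangles.
rank ∂_0 = 0, rank ∂_1 = 5 ⇒ b_0 = 6 − 0 − 5 = 1; all invariant factors of ∂_1 are 1 so no torsion. So H_0 = Z.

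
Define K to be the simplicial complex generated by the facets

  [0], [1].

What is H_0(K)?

H_0 = Z^2.

Fix the vertex order 0 < 1 and write every simplex with vertices in increasing order. Then dim K = 0 and the simplices of K are:

  0-simplices (2): [0], [1]

giving chain groups C_0 ≅ Z^2.

Now H_k = ker ∂_k / im ∂_{k+1}, so:

  H_0: rank C_0 − rank ∂_1 = 2 − 0 = 2, and there is no ∂_1, so H_0 = Z^2.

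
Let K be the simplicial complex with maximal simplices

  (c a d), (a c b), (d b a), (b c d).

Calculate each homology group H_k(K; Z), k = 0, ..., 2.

H_0 ≅ Z,  H_1 = 0,  H_2 ≅ Z.

Order the vertices as a < b < c < d. Listing each simplex with vertices in this order, K has dimension 2 with simplices:

  0-simplices (4): a, b, c, d
  1-simplices (6): ab, ac, ad, bc, bd, cd
  2-simplices (4): abc, abd, acd, bcd

so the chain groups are C_0 ≅ Z^4, C_1 ≅ Z^6, C_2 ≅ Z^4.

∂_1: C_1 → C_0 is given by ∂[p,q] = [q] − [p]. For instance
  ∂ad = d − a.
The resulting 4×6 matrix has rank 3, and its Smith normal form has invariant factors (1,1,1).

∂_2: C_2 → C_1 sends each 2-simplex [p,q,r] to [q,r] − [p,r] + [p,q]. For instance
  ∂acd = cd − ad + ac,
  ∂bcd = cd − bd + bc.
The 6×4 boundary matrix has rank 3 and Smith normal form diag(1,1,1).

Now H_k = ker ∂_k / im ∂_{k+1}, so:

  H_0: rank C_0 − rank ∂_1 = 4 − 3 = 1, and the invariant factors of ∂_1 are all 1, so H_0 ≅ Z.
  H_1: rank ker ∂_1 − rank ∂_2 = (6 − 3) − 3 = 0, and the invariant factors of ∂_2 are all 1, so H_1 ≅ 0.
  H_2: rank ker ∂_2 − rank ∂_3 = (4 − 3) − 0 = 1, and there is no ∂_3, so H_2 ≅ Z.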